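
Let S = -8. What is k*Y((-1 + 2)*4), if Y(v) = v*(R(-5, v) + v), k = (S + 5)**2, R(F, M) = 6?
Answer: 360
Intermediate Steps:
k = 9 (k = (-8 + 5)**2 = (-3)**2 = 9)
Y(v) = v*(6 + v)
k*Y((-1 + 2)*4) = 9*(((-1 + 2)*4)*(6 + (-1 + 2)*4)) = 9*((1*4)*(6 + 1*4)) = 9*(4*(6 + 4)) = 9*(4*10) = 9*40 = 360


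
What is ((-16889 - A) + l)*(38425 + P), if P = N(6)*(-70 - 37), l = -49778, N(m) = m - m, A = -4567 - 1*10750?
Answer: -1973123750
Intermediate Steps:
A = -15317 (A = -4567 - 10750 = -15317)
N(m) = 0
P = 0 (P = 0*(-70 - 37) = 0*(-107) = 0)
((-16889 - A) + l)*(38425 + P) = ((-16889 - 1*(-15317)) - 49778)*(38425 + 0) = ((-16889 + 15317) - 49778)*38425 = (-1572 - 49778)*38425 = -51350*38425 = -1973123750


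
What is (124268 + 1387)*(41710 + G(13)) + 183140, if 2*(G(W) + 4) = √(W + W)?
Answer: 5240750570 + 125655*√26/2 ≈ 5.2411e+9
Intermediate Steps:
G(W) = -4 + √2*√W/2 (G(W) = -4 + √(W + W)/2 = -4 + √(2*W)/2 = -4 + (√2*√W)/2 = -4 + √2*√W/2)
(124268 + 1387)*(41710 + G(13)) + 183140 = (124268 + 1387)*(41710 + (-4 + √2*√13/2)) + 183140 = 125655*(41710 + (-4 + √26/2)) + 183140 = 125655*(41706 + √26/2) + 183140 = (5240567430 + 125655*√26/2) + 183140 = 5240750570 + 125655*√26/2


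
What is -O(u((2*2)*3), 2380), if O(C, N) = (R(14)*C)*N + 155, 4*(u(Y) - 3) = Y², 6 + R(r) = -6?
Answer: 1113685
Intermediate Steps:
R(r) = -12 (R(r) = -6 - 6 = -12)
u(Y) = 3 + Y²/4
O(C, N) = 155 - 12*C*N (O(C, N) = (-12*C)*N + 155 = -12*C*N + 155 = 155 - 12*C*N)
-O(u((2*2)*3), 2380) = -(155 - 12*(3 + ((2*2)*3)²/4)*2380) = -(155 - 12*(3 + (4*3)²/4)*2380) = -(155 - 12*(3 + (¼)*12²)*2380) = -(155 - 12*(3 + (¼)*144)*2380) = -(155 - 12*(3 + 36)*2380) = -(155 - 12*39*2380) = -(155 - 1113840) = -1*(-1113685) = 1113685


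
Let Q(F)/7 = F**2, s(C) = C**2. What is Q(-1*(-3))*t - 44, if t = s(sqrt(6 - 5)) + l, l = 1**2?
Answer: 82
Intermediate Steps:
l = 1
Q(F) = 7*F**2
t = 2 (t = (sqrt(6 - 5))**2 + 1 = (sqrt(1))**2 + 1 = 1**2 + 1 = 1 + 1 = 2)
Q(-1*(-3))*t - 44 = (7*(-1*(-3))**2)*2 - 44 = (7*3**2)*2 - 44 = (7*9)*2 - 44 = 63*2 - 44 = 126 - 44 = 82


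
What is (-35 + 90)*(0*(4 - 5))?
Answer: 0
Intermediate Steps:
(-35 + 90)*(0*(4 - 5)) = 55*(0*(-1)) = 55*0 = 0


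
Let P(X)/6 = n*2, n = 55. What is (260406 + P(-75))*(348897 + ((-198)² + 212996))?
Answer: 156925989402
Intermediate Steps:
P(X) = 660 (P(X) = 6*(55*2) = 6*110 = 660)
(260406 + P(-75))*(348897 + ((-198)² + 212996)) = (260406 + 660)*(348897 + ((-198)² + 212996)) = 261066*(348897 + (39204 + 212996)) = 261066*(348897 + 252200) = 261066*601097 = 156925989402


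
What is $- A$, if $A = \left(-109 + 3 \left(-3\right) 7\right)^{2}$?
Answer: $-29584$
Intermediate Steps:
$A = 29584$ ($A = \left(-109 - 63\right)^{2} = \left(-172\right)^{2} = 29584$)
$- A = \left(-1\right) 29584 = -29584$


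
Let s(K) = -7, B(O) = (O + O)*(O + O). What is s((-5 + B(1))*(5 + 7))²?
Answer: 49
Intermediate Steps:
B(O) = 4*O² (B(O) = (2*O)*(2*O) = 4*O²)
s((-5 + B(1))*(5 + 7))² = (-7)² = 49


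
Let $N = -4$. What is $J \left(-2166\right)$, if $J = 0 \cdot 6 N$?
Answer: $0$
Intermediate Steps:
$J = 0$ ($J = 0 \cdot 6 \left(-4\right) = 0 \left(-4\right) = 0$)
$J \left(-2166\right) = 0 \left(-2166\right) = 0$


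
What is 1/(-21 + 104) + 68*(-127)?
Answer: -716787/83 ≈ -8636.0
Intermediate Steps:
1/(-21 + 104) + 68*(-127) = 1/83 - 8636 = -716787/83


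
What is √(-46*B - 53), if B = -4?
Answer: √131 ≈ 11.446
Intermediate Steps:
√(-46*B - 53) = √(-46*(-4) - 53) = √(184 - 53) = √131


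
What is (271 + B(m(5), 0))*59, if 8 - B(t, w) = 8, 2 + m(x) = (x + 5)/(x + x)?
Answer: 15989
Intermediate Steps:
m(x) = -2 + (5 + x)/(2*x) (m(x) = -2 + (x + 5)/(x + x) = -2 + (5 + x)/((2*x)) = -2 + (5 + x)*(1/(2*x)) = -2 + (5 + x)/(2*x))
B(t, w) = 0 (B(t, w) = 8 - 1*8 = 8 - 8 = 0)
(271 + B(m(5), 0))*59 = (271 + 0)*59 = 271*59 = 15989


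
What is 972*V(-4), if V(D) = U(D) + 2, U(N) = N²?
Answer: 17496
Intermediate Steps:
V(D) = 2 + D² (V(D) = D² + 2 = 2 + D²)
972*V(-4) = 972*(2 + (-4)²) = 972*(2 + 16) = 972*18 = 17496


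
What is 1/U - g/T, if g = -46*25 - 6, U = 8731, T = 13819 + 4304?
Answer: 10111159/158231913 ≈ 0.063901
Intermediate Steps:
T = 18123
g = -1156 (g = -1150 - 6 = -1156)
1/U - g/T = 1/8731 - (-1156)/18123 = 1/8731 - 1*(-1156/18123) = 1/8731 + 1156/18123 = 10111159/158231913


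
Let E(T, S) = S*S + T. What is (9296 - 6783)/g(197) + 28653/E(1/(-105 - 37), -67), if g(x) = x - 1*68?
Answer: 708914945/27409791 ≈ 25.864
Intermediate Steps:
g(x) = -68 + x (g(x) = x - 68 = -68 + x)
E(T, S) = T + S**2 (E(T, S) = S**2 + T = T + S**2)
(9296 - 6783)/g(197) + 28653/E(1/(-105 - 37), -67) = (9296 - 6783)/(-68 + 197) + 28653/(1/(-105 - 37) + (-67)**2) = 2513/129 + 28653/(1/(-142) + 4489) = 2513*(1/129) + 28653/(-1/142 + 4489) = 2513/129 + 28653/(637437/142) = 2513/129 + 28653*(142/637437) = 2513/129 + 1356242/212479 = 708914945/27409791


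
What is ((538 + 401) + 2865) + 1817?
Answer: 5621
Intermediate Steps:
((538 + 401) + 2865) + 1817 = (939 + 2865) + 1817 = 3804 + 1817 = 5621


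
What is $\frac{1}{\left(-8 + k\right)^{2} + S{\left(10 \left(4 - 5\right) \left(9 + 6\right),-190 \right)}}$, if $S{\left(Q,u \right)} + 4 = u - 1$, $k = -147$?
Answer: $\frac{1}{23830} \approx 4.1964 \cdot 10^{-5}$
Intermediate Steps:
$S{\left(Q,u \right)} = -5 + u$ ($S{\left(Q,u \right)} = -4 + \left(u - 1\right) = -4 + \left(-1 + u\right) = -5 + u$)
$\frac{1}{\left(-8 + k\right)^{2} + S{\left(10 \left(4 - 5\right) \left(9 + 6\right),-190 \right)}} = \frac{1}{\left(-8 - 147\right)^{2} - 195} = \frac{1}{\left(-155\right)^{2} - 195} = \frac{1}{24025 - 195} = \frac{1}{23830}$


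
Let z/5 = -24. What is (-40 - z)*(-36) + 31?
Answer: -2849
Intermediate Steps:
z = -120 (z = 5*(-24) = -120)
(-40 - z)*(-36) + 31 = (-40 - 1*(-120))*(-36) + 31 = (-40 + 120)*(-36) + 31 = 80*(-36) + 31 = -2880 + 31 = -2849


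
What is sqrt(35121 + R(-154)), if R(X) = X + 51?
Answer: sqrt(35018) ≈ 187.13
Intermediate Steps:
R(X) = 51 + X
sqrt(35121 + R(-154)) = sqrt(35121 + (51 - 154)) = sqrt(35121 - 103) = sqrt(35018)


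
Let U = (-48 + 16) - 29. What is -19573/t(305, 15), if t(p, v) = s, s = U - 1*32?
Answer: 19573/93 ≈ 210.46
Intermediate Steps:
U = -61 (U = -32 - 29 = -61)
s = -93 (s = -61 - 1*32 = -61 - 32 = -93)
t(p, v) = -93
-19573/t(305, 15) = -19573/(-93) = -19573*(-1/93) = 19573/93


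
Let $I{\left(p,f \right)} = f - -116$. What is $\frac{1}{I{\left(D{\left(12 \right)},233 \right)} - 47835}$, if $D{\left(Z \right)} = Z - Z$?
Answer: $- \frac{1}{47486} \approx -2.1059 \cdot 10^{-5}$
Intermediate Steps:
$D{\left(Z \right)} = 0$
$I{\left(p,f \right)} = 116 + f$ ($I{\left(p,f \right)} = f + 116 = 116 + f$)
$\frac{1}{I{\left(D{\left(12 \right)},233 \right)} - 47835} = \frac{1}{\left(116 + 233\right) - 47835} = \frac{1}{349 - 47835} = \frac{1}{-47486} = - \frac{1}{47486}$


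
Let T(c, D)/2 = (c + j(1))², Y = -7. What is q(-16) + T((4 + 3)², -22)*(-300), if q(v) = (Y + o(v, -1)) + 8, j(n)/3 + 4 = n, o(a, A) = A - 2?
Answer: -960002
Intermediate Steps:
o(a, A) = -2 + A
j(n) = -12 + 3*n
T(c, D) = 2*(-9 + c)² (T(c, D) = 2*(c + (-12 + 3*1))² = 2*(c + (-12 + 3))² = 2*(c - 9)² = 2*(-9 + c)²)
q(v) = -2 (q(v) = (-7 + (-2 - 1)) + 8 = (-7 - 3) + 8 = -10 + 8 = -2)
q(-16) + T((4 + 3)², -22)*(-300) = -2 + (2*(-9 + (4 + 3)²)²)*(-300) = -2 + (2*(-9 + 7²)²)*(-300) = -2 + (2*(-9 + 49)²)*(-300) = -2 + (2*40²)*(-300) = -2 + (2*1600)*(-300) = -2 + 3200*(-300) = -2 - 960000 = -960002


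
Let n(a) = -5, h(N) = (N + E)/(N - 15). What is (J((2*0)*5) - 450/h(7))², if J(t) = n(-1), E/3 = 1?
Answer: 126025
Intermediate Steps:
E = 3 (E = 3*1 = 3)
h(N) = (3 + N)/(-15 + N) (h(N) = (N + 3)/(N - 15) = (3 + N)/(-15 + N))
J(t) = -5
(J((2*0)*5) - 450/h(7))² = (-5 - 450*(-15 + 7)/(3 + 7))² = (-5 - 450/(10/(-8)))² = (-5 - 450/((-⅛*10)))² = (-5 - 450/(-5/4))² = (-5 - 450*(-⅘))² = (-5 + 360)² = 355² = 126025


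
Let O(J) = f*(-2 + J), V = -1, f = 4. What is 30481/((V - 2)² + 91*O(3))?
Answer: 30481/373 ≈ 81.719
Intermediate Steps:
O(J) = -8 + 4*J (O(J) = 4*(-2 + J) = -8 + 4*J)
30481/((V - 2)² + 91*O(3)) = 30481/((-1 - 2)² + 91*(-8 + 4*3)) = 30481/((-3)² + 91*(-8 + 12)) = 30481/(9 + 91*4) = 30481/(9 + 364) = 30481/373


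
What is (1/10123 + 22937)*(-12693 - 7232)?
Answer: -4626410696100/10123 ≈ -4.5702e+8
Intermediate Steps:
(1/10123 + 22937)*(-12693 - 7232) = (1/10123 + 22937)*(-19925) = (232191252/10123)*(-19925) = -4626410696100/10123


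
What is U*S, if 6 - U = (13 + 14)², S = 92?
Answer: -66516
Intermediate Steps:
U = -723 (U = 6 - (13 + 14)² = 6 - 1*27² = 6 - 1*729 = 6 - 729 = -723)
U*S = -723*92 = -66516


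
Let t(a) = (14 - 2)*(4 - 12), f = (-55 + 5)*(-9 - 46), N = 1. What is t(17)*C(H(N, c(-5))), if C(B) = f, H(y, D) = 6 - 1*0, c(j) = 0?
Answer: -264000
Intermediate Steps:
H(y, D) = 6 (H(y, D) = 6 + 0 = 6)
f = 2750 (f = -50*(-55) = 2750)
C(B) = 2750
t(a) = -96 (t(a) = 12*(-8) = -96)
t(17)*C(H(N, c(-5))) = -96*2750 = -264000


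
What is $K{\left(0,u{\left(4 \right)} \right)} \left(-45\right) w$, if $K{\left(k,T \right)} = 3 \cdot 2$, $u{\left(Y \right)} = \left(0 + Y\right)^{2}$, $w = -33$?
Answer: $8910$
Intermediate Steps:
$u{\left(Y \right)} = Y^{2}$
$K{\left(k,T \right)} = 6$
$K{\left(0,u{\left(4 \right)} \right)} \left(-45\right) w = 6 \left(-45\right) \left(-33\right) = \left(-270\right) \left(-33\right) = 8910$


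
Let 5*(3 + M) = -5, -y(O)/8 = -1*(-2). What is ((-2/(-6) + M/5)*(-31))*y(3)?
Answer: -3472/15 ≈ -231.47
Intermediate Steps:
y(O) = -16 (y(O) = -(-8)*(-2) = -8*2 = -16)
M = -4 (M = -3 + (⅕)*(-5) = -3 - 1 = -4)
((-2/(-6) + M/5)*(-31))*y(3) = ((-2/(-6) - 4/5)*(-31))*(-16) = ((-2*(-⅙) - 4*⅕)*(-31))*(-16) = ((⅓ - ⅘)*(-31))*(-16) = -7/15*(-31)*(-16) = (217/15)*(-16) = -3472/15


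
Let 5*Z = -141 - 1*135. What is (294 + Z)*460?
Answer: 109848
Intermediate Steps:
Z = -276/5 (Z = (-141 - 1*135)/5 = (-141 - 135)/5 = (1/5)*(-276) = -276/5 ≈ -55.200)
(294 + Z)*460 = (294 - 276/5)*460 = (1194/5)*460 = 109848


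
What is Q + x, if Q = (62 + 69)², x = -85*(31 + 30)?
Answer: 11976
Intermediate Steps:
x = -5185 (x = -85*61 = -5185)
Q = 17161 (Q = 131² = 17161)
Q + x = 17161 - 5185 = 11976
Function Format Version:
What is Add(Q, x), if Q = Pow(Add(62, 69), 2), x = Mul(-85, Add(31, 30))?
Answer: 11976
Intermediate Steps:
x = -5185 (x = Mul(-85, 61) = -5185)
Q = 17161 (Q = Pow(131, 2) = 17161)
Add(Q, x) = Add(17161, -5185) = 11976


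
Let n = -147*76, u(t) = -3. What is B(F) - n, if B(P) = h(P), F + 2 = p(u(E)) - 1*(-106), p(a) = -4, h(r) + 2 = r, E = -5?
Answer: 11270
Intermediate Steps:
h(r) = -2 + r
F = 100 (F = -2 + (-4 - 1*(-106)) = -2 + (-4 + 106) = -2 + 102 = 100)
B(P) = -2 + P
n = -11172
B(F) - n = (-2 + 100) - 1*(-11172) = 98 + 11172 = 11270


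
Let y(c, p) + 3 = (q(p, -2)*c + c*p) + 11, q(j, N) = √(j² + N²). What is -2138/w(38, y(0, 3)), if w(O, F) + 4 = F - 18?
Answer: 1069/7 ≈ 152.71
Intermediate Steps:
q(j, N) = √(N² + j²)
y(c, p) = 8 + c*p + c*√(4 + p²) (y(c, p) = -3 + ((√((-2)² + p²)*c + c*p) + 11) = -3 + ((√(4 + p²)*c + c*p) + 11) = -3 + ((c*√(4 + p²) + c*p) + 11) = -3 + ((c*p + c*√(4 + p²)) + 11) = -3 + (11 + c*p + c*√(4 + p²)) = 8 + c*p + c*√(4 + p²))
w(O, F) = -22 + F (w(O, F) = -4 + (F - 18) = -4 + (-18 + F) = -22 + F)
-2138/w(38, y(0, 3)) = -2138/(-22 + (8 + 0*3 + 0*√(4 + 3²))) = -2138/(-22 + (8 + 0 + 0*√(4 + 9))) = -2138/(-22 + (8 + 0 + 0*√13)) = -2138/(-22 + (8 + 0 + 0)) = -2138/(-22 + 8) = -2138/(-14) = -2138*(-1/14) = 1069/7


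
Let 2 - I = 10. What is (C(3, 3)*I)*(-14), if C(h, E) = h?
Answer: 336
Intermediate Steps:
I = -8 (I = 2 - 1*10 = 2 - 10 = -8)
(C(3, 3)*I)*(-14) = (3*(-8))*(-14) = -24*(-14) = 336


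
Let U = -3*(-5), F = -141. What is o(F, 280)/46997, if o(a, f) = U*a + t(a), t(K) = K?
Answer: -2256/46997 ≈ -0.048003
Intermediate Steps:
U = 15
o(a, f) = 16*a (o(a, f) = 15*a + a = 16*a)
o(F, 280)/46997 = (16*(-141))/46997 = -2256*1/46997 = -2256/46997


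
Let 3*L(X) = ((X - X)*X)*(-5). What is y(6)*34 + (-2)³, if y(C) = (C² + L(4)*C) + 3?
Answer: 1318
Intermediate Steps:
L(X) = 0 (L(X) = (((X - X)*X)*(-5))/3 = ((0*X)*(-5))/3 = (0*(-5))/3 = (⅓)*0 = 0)
y(C) = 3 + C² (y(C) = (C² + 0*C) + 3 = (C² + 0) + 3 = C² + 3 = 3 + C²)
y(6)*34 + (-2)³ = (3 + 6²)*34 + (-2)³ = (3 + 36)*34 - 8 = 39*34 - 8 = 1326 - 8 = 1318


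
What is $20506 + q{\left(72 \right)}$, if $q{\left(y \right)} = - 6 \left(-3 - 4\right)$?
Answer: $20548$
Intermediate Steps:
$q{\left(y \right)} = 42$ ($q{\left(y \right)} = \left(-6\right) \left(-7\right) = 42$)
$20506 + q{\left(72 \right)} = 20506 + 42 = 20548$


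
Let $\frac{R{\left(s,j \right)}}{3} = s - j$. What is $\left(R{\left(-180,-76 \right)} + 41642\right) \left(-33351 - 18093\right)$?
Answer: $-2126180520$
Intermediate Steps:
$R{\left(s,j \right)} = - 3 j + 3 s$ ($R{\left(s,j \right)} = 3 \left(s - j\right) = - 3 j + 3 s$)
$\left(R{\left(-180,-76 \right)} + 41642\right) \left(-33351 - 18093\right) = \left(\left(\left(-3\right) \left(-76\right) + 3 \left(-180\right)\right) + 41642\right) \left(-33351 - 18093\right) = \left(\left(228 - 540\right) + 41642\right) \left(-51444\right) = \left(-312 + 41642\right) \left(-51444\right) = 41330 \left(-51444\right) = -2126180520$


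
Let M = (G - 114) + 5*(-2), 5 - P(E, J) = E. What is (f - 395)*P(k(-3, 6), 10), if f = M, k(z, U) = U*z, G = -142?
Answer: -15203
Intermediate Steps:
P(E, J) = 5 - E
M = -266 (M = (-142 - 114) + 5*(-2) = -256 - 10 = -266)
f = -266
(f - 395)*P(k(-3, 6), 10) = (-266 - 395)*(5 - 6*(-3)) = -661*(5 - 1*(-18)) = -661*(5 + 18) = -661*23 = -15203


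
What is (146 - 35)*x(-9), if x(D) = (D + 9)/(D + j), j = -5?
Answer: 0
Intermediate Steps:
x(D) = (9 + D)/(-5 + D) (x(D) = (D + 9)/(D - 5) = (9 + D)/(-5 + D))
(146 - 35)*x(-9) = (146 - 35)*((9 - 9)/(-5 - 9)) = 111*(0/(-14)) = 111*(-1/14*0) = 111*0 = 0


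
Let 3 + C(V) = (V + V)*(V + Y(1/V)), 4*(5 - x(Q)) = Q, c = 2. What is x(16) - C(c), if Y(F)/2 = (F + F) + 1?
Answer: -20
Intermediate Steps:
x(Q) = 5 - Q/4
Y(F) = 2 + 4*F (Y(F) = 2*((F + F) + 1) = 2*(2*F + 1) = 2*(1 + 2*F) = 2 + 4*F)
C(V) = -3 + 2*V*(2 + V + 4/V) (C(V) = -3 + (V + V)*(V + (2 + 4/V)) = -3 + (2*V)*(2 + V + 4/V) = -3 + 2*V*(2 + V + 4/V))
x(16) - C(c) = (5 - 1/4*16) - (5 + 2*2**2 + 4*2) = (5 - 4) - (5 + 2*4 + 8) = 1 - (5 + 8 + 8) = 1 - 1*21 = 1 - 21 = -20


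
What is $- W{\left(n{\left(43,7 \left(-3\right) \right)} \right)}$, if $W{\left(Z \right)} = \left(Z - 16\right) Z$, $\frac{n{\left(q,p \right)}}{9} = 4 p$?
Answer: $-583632$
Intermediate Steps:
$n{\left(q,p \right)} = 36 p$ ($n{\left(q,p \right)} = 9 \cdot 4 p = 36 p$)
$W{\left(Z \right)} = Z \left(-16 + Z\right)$ ($W{\left(Z \right)} = \left(-16 + Z\right) Z = Z \left(-16 + Z\right)$)
$- W{\left(n{\left(43,7 \left(-3\right) \right)} \right)} = - 36 \cdot 7 \left(-3\right) \left(-16 + 36 \cdot 7 \left(-3\right)\right) = - 36 \left(-21\right) \left(-16 + 36 \left(-21\right)\right) = - \left(-756\right) \left(-16 - 756\right) = - \left(-756\right) \left(-772\right) = \left(-1\right) 583632 = -583632$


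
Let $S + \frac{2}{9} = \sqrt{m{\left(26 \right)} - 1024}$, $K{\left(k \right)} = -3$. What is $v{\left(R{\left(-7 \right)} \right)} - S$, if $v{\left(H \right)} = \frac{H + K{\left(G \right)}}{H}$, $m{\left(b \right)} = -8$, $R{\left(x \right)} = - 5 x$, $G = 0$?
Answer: $\frac{358}{315} - 2 i \sqrt{258} \approx 1.1365 - 32.125 i$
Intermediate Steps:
$v{\left(H \right)} = \frac{-3 + H}{H}$ ($v{\left(H \right)} = \frac{H - 3}{H} = \frac{-3 + H}{H}$)
$S = - \frac{2}{9} + 2 i \sqrt{258}$ ($S = - \frac{2}{9} + \sqrt{-8 - 1024} = - \frac{2}{9} + \sqrt{-1032} = - \frac{2}{9} + 2 i \sqrt{258} \approx -0.22222 + 32.125 i$)
$v{\left(R{\left(-7 \right)} \right)} - S = \frac{-3 - -35}{\left(-5\right) \left(-7\right)} - \left(- \frac{2}{9} + 2 i \sqrt{258}\right) = \frac{-3 + 35}{35} + \left(\frac{2}{9} - 2 i \sqrt{258}\right) = \frac{1}{35} \cdot 32 + \left(\frac{2}{9} - 2 i \sqrt{258}\right) = \frac{32}{35} + \left(\frac{2}{9} - 2 i \sqrt{258}\right) = \frac{358}{315} - 2 i \sqrt{258}$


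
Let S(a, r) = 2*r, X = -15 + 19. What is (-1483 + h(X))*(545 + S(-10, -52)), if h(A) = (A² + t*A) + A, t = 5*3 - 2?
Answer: -622251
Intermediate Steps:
X = 4
t = 13 (t = 15 - 2 = 13)
h(A) = A² + 14*A (h(A) = (A² + 13*A) + A = A² + 14*A)
(-1483 + h(X))*(545 + S(-10, -52)) = (-1483 + 4*(14 + 4))*(545 + 2*(-52)) = (-1483 + 4*18)*(545 - 104) = (-1483 + 72)*441 = -1411*441 = -622251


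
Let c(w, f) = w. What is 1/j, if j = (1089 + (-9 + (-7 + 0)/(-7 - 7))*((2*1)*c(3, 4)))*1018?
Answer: 1/1056684 ≈ 9.4636e-7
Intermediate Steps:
j = 1056684 (j = (1089 + (-9 + (-7 + 0)/(-7 - 7))*((2*1)*3))*1018 = (1089 + (-9 - 7/(-14))*(2*3))*1018 = (1089 + (-9 - 7*(-1/14))*6)*1018 = (1089 + (-9 + 1/2)*6)*1018 = (1089 - 17/2*6)*1018 = (1089 - 51)*1018 = 1038*1018 = 1056684)
1/j = 1/1056684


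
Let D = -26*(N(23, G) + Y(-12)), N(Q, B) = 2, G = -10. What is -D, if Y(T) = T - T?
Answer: 52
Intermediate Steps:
Y(T) = 0
D = -52 (D = -26*(2 + 0) = -26*2 = -52)
-D = -1*(-52) = 52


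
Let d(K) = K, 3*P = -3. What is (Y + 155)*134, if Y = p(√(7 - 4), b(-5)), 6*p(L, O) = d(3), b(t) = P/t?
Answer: 20837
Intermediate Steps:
P = -1 (P = (⅓)*(-3) = -1)
b(t) = -1/t
p(L, O) = ½ (p(L, O) = (⅙)*3 = ½)
Y = ½ ≈ 0.50000
(Y + 155)*134 = (½ + 155)*134 = (311/2)*134 = 20837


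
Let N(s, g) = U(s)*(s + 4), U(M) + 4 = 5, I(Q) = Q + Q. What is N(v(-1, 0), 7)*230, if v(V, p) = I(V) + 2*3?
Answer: 1840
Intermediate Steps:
I(Q) = 2*Q
U(M) = 1 (U(M) = -4 + 5 = 1)
v(V, p) = 6 + 2*V (v(V, p) = 2*V + 2*3 = 2*V + 6 = 6 + 2*V)
N(s, g) = 4 + s (N(s, g) = 1*(s + 4) = 1*(4 + s) = 4 + s)
N(v(-1, 0), 7)*230 = (4 + (6 + 2*(-1)))*230 = (4 + (6 - 2))*230 = (4 + 4)*230 = 8*230 = 1840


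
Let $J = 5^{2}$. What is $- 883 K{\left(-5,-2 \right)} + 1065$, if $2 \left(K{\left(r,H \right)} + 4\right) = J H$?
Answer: $26672$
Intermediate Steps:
$J = 25$
$K{\left(r,H \right)} = -4 + \frac{25 H}{2}$
$- 883 K{\left(-5,-2 \right)} + 1065 = - 883 \left(-4 + \frac{25}{2} \left(-2\right)\right) + 1065 = - 883 \left(-4 - 25\right) + 1065 = \left(-883\right) \left(-29\right) + 1065 = 25607 + 1065 = 26672$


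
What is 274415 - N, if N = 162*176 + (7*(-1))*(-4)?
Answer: 245875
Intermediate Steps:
N = 28540 (N = 28512 - 7*(-4) = 28512 + 28 = 28540)
274415 - N = 274415 - 1*28540 = 274415 - 28540 = 245875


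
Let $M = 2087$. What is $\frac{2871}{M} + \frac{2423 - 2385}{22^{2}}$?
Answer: $\frac{734435}{505054} \approx 1.4542$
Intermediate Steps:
$\frac{2871}{M} + \frac{2423 - 2385}{22^{2}} = \frac{2871}{2087} + \frac{2423 - 2385}{22^{2}} = 2871 \cdot \frac{1}{2087} + \frac{2423 - 2385}{484} = \frac{2871}{2087} + 38 \cdot \frac{1}{484} = \frac{2871}{2087} + \frac{19}{242} = \frac{734435}{505054}$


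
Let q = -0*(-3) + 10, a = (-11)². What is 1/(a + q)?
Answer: 1/131 ≈ 0.0076336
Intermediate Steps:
a = 121
q = 10 (q = -3*0 + 10 = 0 + 10 = 10)
1/(a + q) = 1/(121 + 10) = 1/131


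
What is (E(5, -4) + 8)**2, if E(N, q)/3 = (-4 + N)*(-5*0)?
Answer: 64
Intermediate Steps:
E(N, q) = 0 (E(N, q) = 3*((-4 + N)*(-5*0)) = 3*((-4 + N)*0) = 3*0 = 0)
(E(5, -4) + 8)**2 = (0 + 8)**2 = 8**2 = 64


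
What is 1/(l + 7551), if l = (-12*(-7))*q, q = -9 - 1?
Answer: 1/6711 ≈ 0.00014901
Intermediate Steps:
q = -10
l = -840 (l = -12*(-7)*(-10) = 84*(-10) = -840)
1/(l + 7551) = 1/(-840 + 7551) = 1/6711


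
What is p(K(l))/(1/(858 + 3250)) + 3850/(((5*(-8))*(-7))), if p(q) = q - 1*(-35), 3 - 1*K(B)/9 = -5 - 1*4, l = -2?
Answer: 2349831/4 ≈ 5.8746e+5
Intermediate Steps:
K(B) = 108 (K(B) = 27 - 9*(-5 - 1*4) = 27 - 9*(-5 - 4) = 27 - 9*(-9) = 27 + 81 = 108)
p(q) = 35 + q (p(q) = q + 35 = 35 + q)
p(K(l))/(1/(858 + 3250)) + 3850/(((5*(-8))*(-7))) = (35 + 108)/(1/(858 + 3250)) + 3850/(((5*(-8))*(-7))) = 143/(1/4108) + 3850/((-40*(-7))) = 143/(1/4108) + 3850/280 = 143*4108 + 3850*(1/280) = 587444 + 55/4 = 2349831/4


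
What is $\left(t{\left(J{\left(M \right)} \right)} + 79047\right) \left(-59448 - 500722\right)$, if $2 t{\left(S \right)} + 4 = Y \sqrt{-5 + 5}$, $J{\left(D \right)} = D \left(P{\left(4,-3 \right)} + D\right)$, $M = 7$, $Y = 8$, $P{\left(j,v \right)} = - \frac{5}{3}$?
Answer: $-44278637650$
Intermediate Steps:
$P{\left(j,v \right)} = - \frac{5}{3}$ ($P{\left(j,v \right)} = \left(-5\right) \frac{1}{3} = - \frac{5}{3}$)
$J{\left(D \right)} = D \left(- \frac{5}{3} + D\right)$
$t{\left(S \right)} = -2$ ($t{\left(S \right)} = -2 + \frac{8 \sqrt{-5 + 5}}{2} = -2 + \frac{8 \sqrt{0}}{2} = -2 + \frac{8 \cdot 0}{2} = -2 + \frac{1}{2} \cdot 0 = -2 + 0 = -2$)
$\left(t{\left(J{\left(M \right)} \right)} + 79047\right) \left(-59448 - 500722\right) = \left(-2 + 79047\right) \left(-59448 - 500722\right) = 79045 \left(-560170\right) = -44278637650$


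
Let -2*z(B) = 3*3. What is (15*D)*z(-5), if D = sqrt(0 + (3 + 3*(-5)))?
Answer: -135*I*sqrt(3) ≈ -233.83*I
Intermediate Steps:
z(B) = -9/2 (z(B) = -3*3/2 = -1/2*9 = -9/2)
D = 2*I*sqrt(3) (D = sqrt(0 + (3 - 15)) = sqrt(0 - 12) = sqrt(-12) = 2*I*sqrt(3) ≈ 3.4641*I)
(15*D)*z(-5) = (15*(2*I*sqrt(3)))*(-9/2) = (30*I*sqrt(3))*(-9/2) = -135*I*sqrt(3)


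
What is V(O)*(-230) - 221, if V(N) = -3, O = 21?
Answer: 469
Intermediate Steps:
V(O)*(-230) - 221 = -3*(-230) - 221 = 690 - 221 = 469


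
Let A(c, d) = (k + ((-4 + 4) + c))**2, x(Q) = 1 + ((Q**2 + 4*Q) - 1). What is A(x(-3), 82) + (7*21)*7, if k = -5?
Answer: 1093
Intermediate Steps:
x(Q) = Q**2 + 4*Q (x(Q) = 1 + (-1 + Q**2 + 4*Q) = Q**2 + 4*Q)
A(c, d) = (-5 + c)**2 (A(c, d) = (-5 + ((-4 + 4) + c))**2 = (-5 + (0 + c))**2 = (-5 + c)**2)
A(x(-3), 82) + (7*21)*7 = (-5 - 3*(4 - 3))**2 + (7*21)*7 = (-5 - 3*1)**2 + 147*7 = (-5 - 3)**2 + 1029 = (-8)**2 + 1029 = 64 + 1029 = 1093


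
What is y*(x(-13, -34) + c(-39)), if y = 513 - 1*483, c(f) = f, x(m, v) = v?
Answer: -2190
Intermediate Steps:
y = 30 (y = 513 - 483 = 30)
y*(x(-13, -34) + c(-39)) = 30*(-34 - 39) = 30*(-73) = -2190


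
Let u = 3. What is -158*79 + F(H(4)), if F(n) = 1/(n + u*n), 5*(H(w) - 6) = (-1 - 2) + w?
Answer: -1547763/124 ≈ -12482.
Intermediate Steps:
H(w) = 27/5 + w/5 (H(w) = 6 + ((-1 - 2) + w)/5 = 6 + (-3 + w)/5 = 6 + (-3/5 + w/5) = 27/5 + w/5)
F(n) = 1/(4*n) (F(n) = 1/(n + 3*n) = 1/(4*n))
-158*79 + F(H(4)) = -158*79 + 1/(4*(27/5 + (1/5)*4)) = -12482 + 1/(4*(27/5 + 4/5)) = -12482 + 1/(4*(31/5)) = -12482 + (1/4)*(5/31) = -12482 + 5/124 = -1547763/124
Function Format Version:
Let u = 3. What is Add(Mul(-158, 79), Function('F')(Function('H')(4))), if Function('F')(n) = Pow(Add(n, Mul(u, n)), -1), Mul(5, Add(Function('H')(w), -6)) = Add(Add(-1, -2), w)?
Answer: Rational(-1547763, 124) ≈ -12482.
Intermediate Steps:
Function('H')(w) = Add(Rational(27, 5), Mul(Rational(1, 5), w)) (Function('H')(w) = Add(6, Mul(Rational(1, 5), Add(Add(-1, -2), w))) = Add(6, Mul(Rational(1, 5), Add(-3, w))) = Add(6, Add(Rational(-3, 5), Mul(Rational(1, 5), w))) = Add(Rational(27, 5), Mul(Rational(1, 5), w)))
Function('F')(n) = Mul(Rational(1, 4), Pow(n, -1)) (Function('F')(n) = Pow(Add(n, Mul(3, n)), -1) = Pow(Mul(4, n), -1) = Mul(Rational(1, 4), Pow(n, -1)))
Add(Mul(-158, 79), Function('F')(Function('H')(4))) = Add(Mul(-158, 79), Mul(Rational(1, 4), Pow(Add(Rational(27, 5), Mul(Rational(1, 5), 4)), -1))) = Add(-12482, Mul(Rational(1, 4), Pow(Add(Rational(27, 5), Rational(4, 5)), -1))) = Add(-12482, Mul(Rational(1, 4), Pow(Rational(31, 5), -1))) = Add(-12482, Mul(Rational(1, 4), Rational(5, 31))) = Add(-12482, Rational(5, 124)) = Rational(-1547763, 124)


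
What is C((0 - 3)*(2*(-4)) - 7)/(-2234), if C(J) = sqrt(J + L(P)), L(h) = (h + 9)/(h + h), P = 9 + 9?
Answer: -sqrt(71)/4468 ≈ -0.0018859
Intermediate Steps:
P = 18
L(h) = (9 + h)/(2*h) (L(h) = (9 + h)/((2*h)) = (9 + h)*(1/(2*h)) = (9 + h)/(2*h))
C(J) = sqrt(3/4 + J) (C(J) = sqrt(J + (1/2)*(9 + 18)/18) = sqrt(J + (1/2)*(1/18)*27) = sqrt(J + 3/4) = sqrt(3/4 + J))
C((0 - 3)*(2*(-4)) - 7)/(-2234) = (sqrt(3 + 4*((0 - 3)*(2*(-4)) - 7))/2)/(-2234) = (sqrt(3 + 4*(-3*(-8) - 7))/2)*(-1/2234) = (sqrt(3 + 4*(24 - 7))/2)*(-1/2234) = (sqrt(3 + 4*17)/2)*(-1/2234) = (sqrt(3 + 68)/2)*(-1/2234) = (sqrt(71)/2)*(-1/2234) = -sqrt(71)/4468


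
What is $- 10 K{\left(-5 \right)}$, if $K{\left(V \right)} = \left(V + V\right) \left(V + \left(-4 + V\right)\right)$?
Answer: $-1400$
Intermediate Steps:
$K{\left(V \right)} = 2 V \left(-4 + 2 V\right)$
$- 10 K{\left(-5 \right)} = - 10 \cdot 4 \left(-5\right) \left(-2 - 5\right) = - 10 \cdot 4 \left(-5\right) \left(-7\right) = \left(-10\right) 140 = -1400$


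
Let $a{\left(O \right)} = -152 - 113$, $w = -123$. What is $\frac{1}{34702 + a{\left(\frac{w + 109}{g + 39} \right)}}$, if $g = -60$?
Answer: $\frac{1}{34437} \approx 2.9039 \cdot 10^{-5}$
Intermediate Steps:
$a{\left(O \right)} = -265$
$\frac{1}{34702 + a{\left(\frac{w + 109}{g + 39} \right)}} = \frac{1}{34702 - 265} = \frac{1}{34437}$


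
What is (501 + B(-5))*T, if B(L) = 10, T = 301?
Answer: 153811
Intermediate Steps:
(501 + B(-5))*T = (501 + 10)*301 = 511*301 = 153811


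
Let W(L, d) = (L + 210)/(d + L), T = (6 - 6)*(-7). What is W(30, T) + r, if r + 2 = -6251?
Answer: -6245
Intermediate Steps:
r = -6253 (r = -2 - 6251 = -6253)
T = 0 (T = 0*(-7) = 0)
W(L, d) = (210 + L)/(L + d)
W(30, T) + r = (210 + 30)/(30 + 0) - 6253 = 240/30 - 6253 = (1/30)*240 - 6253 = 8 - 6253 = -6245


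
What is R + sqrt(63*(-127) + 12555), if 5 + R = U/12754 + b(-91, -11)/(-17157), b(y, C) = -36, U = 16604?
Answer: -19256379/5210009 + 3*sqrt(506) ≈ 63.787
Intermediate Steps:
R = -19256379/5210009 (R = -5 + (16604/12754 - 36/(-17157)) = -5 + (16604*(1/12754) - 36*(-1/17157)) = -5 + (1186/911 + 12/5719) = -5 + 6793666/5210009 = -19256379/5210009 ≈ -3.6960)
R + sqrt(63*(-127) + 12555) = -19256379/5210009 + sqrt(63*(-127) + 12555) = -19256379/5210009 + sqrt(-8001 + 12555) = -19256379/5210009 + sqrt(4554) = -19256379/5210009 + 3*sqrt(506)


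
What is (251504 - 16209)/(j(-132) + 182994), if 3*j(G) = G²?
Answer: 235295/188802 ≈ 1.2463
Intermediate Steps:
j(G) = G²/3
(251504 - 16209)/(j(-132) + 182994) = (251504 - 16209)/((⅓)*(-132)² + 182994) = 235295/((⅓)*17424 + 182994) = 235295/(5808 + 182994) = 235295/188802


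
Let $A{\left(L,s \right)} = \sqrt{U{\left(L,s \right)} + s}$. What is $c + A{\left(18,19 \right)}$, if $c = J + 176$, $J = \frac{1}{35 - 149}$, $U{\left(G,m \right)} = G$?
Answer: $\frac{20063}{114} + \sqrt{37} \approx 182.07$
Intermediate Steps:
$J = - \frac{1}{114}$ ($J = \frac{1}{-114} = - \frac{1}{114} \approx -0.0087719$)
$A{\left(L,s \right)} = \sqrt{L + s}$
$c = \frac{20063}{114}$ ($c = - \frac{1}{114} + 176 = \frac{20063}{114} \approx 175.99$)
$c + A{\left(18,19 \right)} = \frac{20063}{114} + \sqrt{18 + 19} = \frac{20063}{114} + \sqrt{37}$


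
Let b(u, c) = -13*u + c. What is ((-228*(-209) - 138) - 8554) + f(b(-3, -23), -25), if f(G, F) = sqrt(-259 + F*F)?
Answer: 38960 + sqrt(366) ≈ 38979.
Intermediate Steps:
b(u, c) = c - 13*u
f(G, F) = sqrt(-259 + F**2)
((-228*(-209) - 138) - 8554) + f(b(-3, -23), -25) = ((-228*(-209) - 138) - 8554) + sqrt(-259 + (-25)**2) = ((47652 - 138) - 8554) + sqrt(-259 + 625) = (47514 - 8554) + sqrt(366) = 38960 + sqrt(366)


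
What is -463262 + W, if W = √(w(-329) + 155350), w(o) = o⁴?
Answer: -463262 + √11716269431 ≈ -3.5502e+5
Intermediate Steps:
W = √11716269431 (W = √((-329)⁴ + 155350) = √(11716114081 + 155350) = √11716269431 ≈ 1.0824e+5)
-463262 + W = -463262 + √11716269431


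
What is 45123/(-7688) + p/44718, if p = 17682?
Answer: -313645183/57298664 ≈ -5.4739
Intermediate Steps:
45123/(-7688) + p/44718 = 45123/(-7688) + 17682/44718 = 45123*(-1/7688) + 17682*(1/44718) = -45123/7688 + 2947/7453 = -313645183/57298664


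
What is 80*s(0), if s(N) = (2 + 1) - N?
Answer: 240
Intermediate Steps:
s(N) = 3 - N
80*s(0) = 80*(3 - 1*0) = 80*(3 + 0) = 80*3 = 240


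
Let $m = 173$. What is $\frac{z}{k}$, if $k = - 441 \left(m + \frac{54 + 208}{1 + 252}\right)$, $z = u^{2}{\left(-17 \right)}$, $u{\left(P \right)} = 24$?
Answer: $- \frac{16192}{2157519} \approx -0.0075049$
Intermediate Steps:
$z = 576$ ($z = 24^{2} = 576$)
$k = - \frac{19417671}{253}$ ($k = - 441 \left(173 + \frac{54 + 208}{1 + 252}\right) = - 441 \left(173 + \frac{262}{253}\right) = \left(-441\right) \frac{44031}{253} = - \frac{19417671}{253} \approx -76750.0$)
$\frac{z}{k} = \frac{576}{- \frac{19417671}{253}} = 576 \left(- \frac{253}{19417671}\right) = - \frac{16192}{2157519}$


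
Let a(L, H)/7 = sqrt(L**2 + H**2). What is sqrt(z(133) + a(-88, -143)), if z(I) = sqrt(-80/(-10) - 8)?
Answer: sqrt(77)*233**(1/4) ≈ 34.283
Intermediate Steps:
z(I) = 0 (z(I) = sqrt(-80*(-1/10) - 8) = sqrt(8 - 8) = sqrt(0) = 0)
a(L, H) = 7*sqrt(H**2 + L**2) (a(L, H) = 7*sqrt(L**2 + H**2) = 7*sqrt(H**2 + L**2))
sqrt(z(133) + a(-88, -143)) = sqrt(0 + 7*sqrt((-143)**2 + (-88)**2)) = sqrt(0 + 7*sqrt(20449 + 7744)) = sqrt(0 + 7*sqrt(28193)) = sqrt(0 + 7*(11*sqrt(233))) = sqrt(0 + 77*sqrt(233)) = sqrt(77*sqrt(233)) = sqrt(77)*233**(1/4)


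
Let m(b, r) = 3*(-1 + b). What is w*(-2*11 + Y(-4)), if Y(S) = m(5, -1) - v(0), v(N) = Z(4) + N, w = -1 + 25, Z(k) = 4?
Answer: -336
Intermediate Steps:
w = 24
m(b, r) = -3 + 3*b
v(N) = 4 + N
Y(S) = 8 (Y(S) = (-3 + 3*5) - (4 + 0) = (-3 + 15) - 1*4 = 12 - 4 = 8)
w*(-2*11 + Y(-4)) = 24*(-2*11 + 8) = 24*(-22 + 8) = 24*(-14) = -336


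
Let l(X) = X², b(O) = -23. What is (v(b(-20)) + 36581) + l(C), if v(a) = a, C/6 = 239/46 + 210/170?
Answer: 5816641167/152881 ≈ 38047.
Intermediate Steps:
C = 15087/391 (C = 6*(239/46 + 210/170) = 6*(239*(1/46) + 210*(1/170)) = 6*(239/46 + 21/17) = 6*(5029/782) = 15087/391 ≈ 38.586)
(v(b(-20)) + 36581) + l(C) = (-23 + 36581) + (15087/391)² = 36558 + 227617569/152881 = 5816641167/152881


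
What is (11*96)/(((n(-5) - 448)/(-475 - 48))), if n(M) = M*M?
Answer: 184096/141 ≈ 1305.6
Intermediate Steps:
n(M) = M**2
(11*96)/(((n(-5) - 448)/(-475 - 48))) = (11*96)/((((-5)**2 - 448)/(-475 - 48))) = 1056/(((25 - 448)/(-523))) = 1056/((-423*(-1/523))) = 1056/(423/523) = 1056*(523/423) = 184096/141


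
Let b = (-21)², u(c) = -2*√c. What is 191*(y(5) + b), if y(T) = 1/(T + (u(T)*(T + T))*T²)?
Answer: 21057328654/249995 - 3820*√5/49999 ≈ 84231.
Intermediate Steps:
b = 441
y(T) = 1/(T - 4*T^(7/2)) (y(T) = 1/(T + ((-2*√T)*(T + T))*T²) = 1/(T + ((-2*√T)*(2*T))*T²) = 1/(T + (-4*T^(3/2))*T²) = 1/(T - 4*T^(7/2)))
191*(y(5) + b) = 191*(1/(5 - 500*√5) + 441) = 191*(441 + 1/(5 - 500*√5)) = 84231 + 191/(5 - 500*√5)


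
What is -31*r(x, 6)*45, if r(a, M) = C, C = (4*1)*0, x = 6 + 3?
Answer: 0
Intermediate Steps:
x = 9
C = 0 (C = 4*0 = 0)
r(a, M) = 0
-31*r(x, 6)*45 = -31*0*45 = 0*45 = 0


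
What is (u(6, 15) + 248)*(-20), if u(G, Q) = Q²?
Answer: -9460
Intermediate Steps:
(u(6, 15) + 248)*(-20) = (15² + 248)*(-20) = (225 + 248)*(-20) = 473*(-20) = -9460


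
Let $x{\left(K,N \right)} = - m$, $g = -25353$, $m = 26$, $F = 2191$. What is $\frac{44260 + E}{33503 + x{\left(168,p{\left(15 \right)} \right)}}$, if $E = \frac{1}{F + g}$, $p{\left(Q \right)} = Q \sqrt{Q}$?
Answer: $\frac{1025150119}{775394274} \approx 1.3221$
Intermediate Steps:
$p{\left(Q \right)} = Q^{\frac{3}{2}}$
$E = - \frac{1}{23162}$ ($E = \frac{1}{2191 - 25353} = \frac{1}{-23162} = - \frac{1}{23162} \approx -4.3174 \cdot 10^{-5}$)
$x{\left(K,N \right)} = -26$ ($x{\left(K,N \right)} = \left(-1\right) 26 = -26$)
$\frac{44260 + E}{33503 + x{\left(168,p{\left(15 \right)} \right)}} = \frac{44260 - \frac{1}{23162}}{33503 - 26} = \frac{1025150119}{23162 \cdot 33477} = \frac{1025150119}{23162} \cdot \frac{1}{33477} = \frac{1025150119}{775394274}$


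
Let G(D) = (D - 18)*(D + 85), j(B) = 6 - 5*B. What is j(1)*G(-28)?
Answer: -2622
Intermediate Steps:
G(D) = (-18 + D)*(85 + D)
j(1)*G(-28) = (6 - 5*1)*(-1530 + (-28)² + 67*(-28)) = (6 - 5)*(-1530 + 784 - 1876) = 1*(-2622) = -2622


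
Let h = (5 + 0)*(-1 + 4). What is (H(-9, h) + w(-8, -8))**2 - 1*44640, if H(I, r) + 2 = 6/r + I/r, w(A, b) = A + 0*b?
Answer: -1113399/25 ≈ -44536.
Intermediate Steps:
w(A, b) = A (w(A, b) = A + 0 = A)
h = 15 (h = 5*3 = 15)
H(I, r) = -2 + 6/r + I/r (H(I, r) = -2 + (6/r + I/r) = -2 + 6/r + I/r)
(H(-9, h) + w(-8, -8))**2 - 1*44640 = ((6 - 9 - 2*15)/15 - 8)**2 - 1*44640 = ((6 - 9 - 30)/15 - 8)**2 - 44640 = ((1/15)*(-33) - 8)**2 - 44640 = (-11/5 - 8)**2 - 44640 = (-51/5)**2 - 44640 = 2601/25 - 44640 = -1113399/25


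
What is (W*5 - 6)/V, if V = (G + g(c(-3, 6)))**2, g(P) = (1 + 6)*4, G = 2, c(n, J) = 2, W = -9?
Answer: -17/300 ≈ -0.056667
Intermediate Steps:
g(P) = 28 (g(P) = 7*4 = 28)
V = 900 (V = (2 + 28)**2 = 30**2 = 900)
(W*5 - 6)/V = (-9*5 - 6)/900 = (-45 - 6)*(1/900) = -51*1/900 = -17/300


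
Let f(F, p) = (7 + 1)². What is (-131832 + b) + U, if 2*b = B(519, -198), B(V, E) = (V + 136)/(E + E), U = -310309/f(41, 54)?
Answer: -866013383/6336 ≈ -1.3668e+5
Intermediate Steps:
f(F, p) = 64 (f(F, p) = 8² = 64)
U = -310309/64 ≈ -4848.6
B(V, E) = (136 + V)/(2*E) (B(V, E) = (136 + V)/((2*E)) = (136 + V)*(1/(2*E)) = (136 + V)/(2*E))
b = -655/792 (b = ((½)*(136 + 519)/(-198))/2 = ((½)*(-1/198)*655)/2 = (½)*(-655/396) = -655/792 ≈ -0.82702)
(-131832 + b) + U = (-131832 - 655/792) - 310309/64 = -104411599/792 - 310309/64 = -866013383/6336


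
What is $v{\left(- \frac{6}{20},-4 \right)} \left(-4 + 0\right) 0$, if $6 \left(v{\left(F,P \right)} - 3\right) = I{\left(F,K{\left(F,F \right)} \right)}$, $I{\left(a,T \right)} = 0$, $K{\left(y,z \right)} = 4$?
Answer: $0$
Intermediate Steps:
$v{\left(F,P \right)} = 3$ ($v{\left(F,P \right)} = 3 + \frac{1}{6} \cdot 0 = 3 + 0 = 3$)
$v{\left(- \frac{6}{20},-4 \right)} \left(-4 + 0\right) 0 = 3 \left(-4 + 0\right) 0 = 3 \left(\left(-4\right) 0\right) = 3 \cdot 0 = 0$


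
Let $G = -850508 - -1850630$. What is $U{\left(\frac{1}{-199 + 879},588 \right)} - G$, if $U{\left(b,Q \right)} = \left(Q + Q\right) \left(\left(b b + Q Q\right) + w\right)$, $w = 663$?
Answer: $\frac{23488446678147}{57800} \approx 4.0637 \cdot 10^{8}$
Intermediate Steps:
$U{\left(b,Q \right)} = 2 Q \left(663 + Q^{2} + b^{2}\right)$ ($U{\left(b,Q \right)} = \left(Q + Q\right) \left(\left(b b + Q Q\right) + 663\right) = 2 Q \left(\left(b^{2} + Q^{2}\right) + 663\right) = 2 Q \left(\left(Q^{2} + b^{2}\right) + 663\right) = 2 Q \left(663 + Q^{2} + b^{2}\right)$)
$G = 1000122$ ($G = -850508 + 1850630 = 1000122$)
$U{\left(\frac{1}{-199 + 879},588 \right)} - G = 2 \cdot 588 \left(663 + 588^{2} + \left(\frac{1}{-199 + 879}\right)^{2}\right) - 1000122 = 2 \cdot 588 \left(663 + 345744 + \left(\frac{1}{680}\right)^{2}\right) - 1000122 = 2 \cdot 588 \left(663 + 345744 + \frac{1}{462400}\right) - 1000122 = 2 \cdot 588 \cdot \frac{160178596801}{462400} - 1000122 = \frac{23546253729747}{57800} - 1000122 = \frac{23488446678147}{57800}$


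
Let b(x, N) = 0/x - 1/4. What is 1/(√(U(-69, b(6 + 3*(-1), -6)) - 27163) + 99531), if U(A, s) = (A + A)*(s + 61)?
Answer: 199062/19812911015 - I*√142186/19812911015 ≈ 1.0047e-5 - 1.9032e-8*I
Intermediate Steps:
b(x, N) = -¼ (b(x, N) = 0 - 1*¼ = 0 - ¼ = -¼)
U(A, s) = 2*A*(61 + s) (U(A, s) = (2*A)*(61 + s) = 2*A*(61 + s))
1/(√(U(-69, b(6 + 3*(-1), -6)) - 27163) + 99531) = 1/(√(2*(-69)*(61 - ¼) - 27163) + 99531) = 1/(√(2*(-69)*(243/4) - 27163) + 99531) = 1/(√(-16767/2 - 27163) + 99531) = 1/(√(-71093/2) + 99531) = 1/(I*√142186/2 + 99531) = 1/(99531 + I*√142186/2)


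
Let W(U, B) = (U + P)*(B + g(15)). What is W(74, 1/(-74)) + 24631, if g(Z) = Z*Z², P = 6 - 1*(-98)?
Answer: 23139008/37 ≈ 6.2538e+5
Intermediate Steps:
P = 104 (P = 6 + 98 = 104)
g(Z) = Z³
W(U, B) = (104 + U)*(3375 + B) (W(U, B) = (U + 104)*(B + 15³) = (104 + U)*(B + 3375) = (104 + U)*(3375 + B))
W(74, 1/(-74)) + 24631 = (351000 + 104/(-74) + 3375*74 + 74/(-74)) + 24631 = (351000 + 104*(-1/74) + 249750 - 1/74*74) + 24631 = (351000 - 52/37 + 249750 - 1) + 24631 = 22227661/37 + 24631 = 23139008/37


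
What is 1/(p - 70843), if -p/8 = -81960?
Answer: 1/584837 ≈ 1.7099e-6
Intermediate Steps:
p = 655680 (p = -8*(-81960) = 655680)
1/(p - 70843) = 1/(655680 - 70843) = 1/584837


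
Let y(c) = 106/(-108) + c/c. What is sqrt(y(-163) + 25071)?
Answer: sqrt(8123010)/18 ≈ 158.34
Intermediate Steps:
y(c) = 1/54 (y(c) = 106*(-1/108) + 1 = -53/54 + 1 = 1/54)
sqrt(y(-163) + 25071) = sqrt(1/54 + 25071) = sqrt(1353835/54) = sqrt(8123010)/18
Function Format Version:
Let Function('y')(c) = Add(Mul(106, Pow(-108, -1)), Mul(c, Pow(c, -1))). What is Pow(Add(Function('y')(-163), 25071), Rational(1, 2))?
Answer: Mul(Rational(1, 18), Pow(8123010, Rational(1, 2))) ≈ 158.34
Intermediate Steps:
Function('y')(c) = Rational(1, 54) (Function('y')(c) = Add(Mul(106, Rational(-1, 108)), 1) = Add(Rational(-53, 54), 1) = Rational(1, 54))
Pow(Add(Function('y')(-163), 25071), Rational(1, 2)) = Pow(Add(Rational(1, 54), 25071), Rational(1, 2)) = Pow(Rational(1353835, 54), Rational(1, 2)) = Mul(Rational(1, 18), Pow(8123010, Rational(1, 2)))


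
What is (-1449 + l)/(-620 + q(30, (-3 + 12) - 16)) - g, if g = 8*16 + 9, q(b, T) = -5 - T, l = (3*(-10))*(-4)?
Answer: -27779/206 ≈ -134.85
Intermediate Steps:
l = 120 (l = -30*(-4) = 120)
g = 137 (g = 128 + 9 = 137)
(-1449 + l)/(-620 + q(30, (-3 + 12) - 16)) - g = (-1449 + 120)/(-620 + (-5 - ((-3 + 12) - 16))) - 1*137 = -1329/(-620 + (-5 - (9 - 16))) - 137 = -1329/(-620 + (-5 - 1*(-7))) - 137 = -1329/(-620 + (-5 + 7)) - 137 = -1329/(-620 + 2) - 137 = -1329/(-618) - 137 = -1329*(-1/618) - 137 = 443/206 - 137 = -27779/206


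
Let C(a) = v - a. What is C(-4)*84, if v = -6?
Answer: -168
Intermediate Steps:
C(a) = -6 - a
C(-4)*84 = (-6 - 1*(-4))*84 = (-6 + 4)*84 = -2*84 = -168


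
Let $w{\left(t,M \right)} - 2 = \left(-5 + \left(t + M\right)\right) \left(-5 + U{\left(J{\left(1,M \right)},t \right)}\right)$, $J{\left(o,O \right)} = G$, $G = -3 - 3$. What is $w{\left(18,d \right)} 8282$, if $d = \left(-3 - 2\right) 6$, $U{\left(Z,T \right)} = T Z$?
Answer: $15926286$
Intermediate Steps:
$G = -6$
$J{\left(o,O \right)} = -6$
$d = -30$ ($d = \left(-5\right) 6 = -30$)
$w{\left(t,M \right)} = 2 + \left(-5 - 6 t\right) \left(-5 + M + t\right)$ ($w{\left(t,M \right)} = 2 + \left(-5 + \left(t + M\right)\right) \left(-5 + t \left(-6\right)\right) = 2 + \left(-5 + \left(M + t\right)\right) \left(-5 - 6 t\right) = 2 + \left(-5 + M + t\right) \left(-5 - 6 t\right) = 2 + \left(-5 - 6 t\right) \left(-5 + M + t\right)$)
$w{\left(18,d \right)} 8282 = \left(27 - 6 \cdot 18^{2} - -150 + 25 \cdot 18 - \left(-180\right) 18\right) 8282 = \left(27 - 1944 + 150 + 450 + 3240\right) 8282 = 1923 \cdot 8282 = 15926286$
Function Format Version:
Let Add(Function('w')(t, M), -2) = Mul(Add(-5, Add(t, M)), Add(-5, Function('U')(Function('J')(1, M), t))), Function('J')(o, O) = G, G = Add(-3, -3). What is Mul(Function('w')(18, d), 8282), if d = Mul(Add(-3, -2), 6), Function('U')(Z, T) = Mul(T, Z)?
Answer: 15926286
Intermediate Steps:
G = -6
Function('J')(o, O) = -6
d = -30 (d = Mul(-5, 6) = -30)
Function('w')(t, M) = Add(2, Mul(Add(-5, Mul(-6, t)), Add(-5, M, t))) (Function('w')(t, M) = Add(2, Mul(Add(-5, Add(t, M)), Add(-5, Mul(t, -6)))) = Add(2, Mul(Add(-5, Add(M, t)), Add(-5, Mul(-6, t)))) = Add(2, Mul(Add(-5, M, t), Add(-5, Mul(-6, t)))) = Add(2, Mul(Add(-5, Mul(-6, t)), Add(-5, M, t))))
Mul(Function('w')(18, d), 8282) = Mul(Add(27, Mul(-6, Pow(18, 2)), Mul(-5, -30), Mul(25, 18), Mul(-6, -30, 18)), 8282) = Mul(Add(27, Mul(-6, 324), 150, 450, 3240), 8282) = Mul(Add(27, -1944, 150, 450, 3240), 8282) = Mul(1923, 8282) = 15926286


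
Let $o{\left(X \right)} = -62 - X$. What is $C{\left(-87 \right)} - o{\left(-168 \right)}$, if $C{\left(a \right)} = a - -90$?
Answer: $-103$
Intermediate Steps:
$C{\left(a \right)} = 90 + a$ ($C{\left(a \right)} = a + 90 = 90 + a$)
$C{\left(-87 \right)} - o{\left(-168 \right)} = \left(90 - 87\right) - \left(-62 - -168\right) = 3 - \left(-62 + 168\right) = 3 - 106 = -103$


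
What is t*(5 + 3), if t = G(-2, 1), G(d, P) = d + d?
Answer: -32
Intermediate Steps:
G(d, P) = 2*d
t = -4 (t = 2*(-2) = -4)
t*(5 + 3) = -4*(5 + 3) = -4*8 = -32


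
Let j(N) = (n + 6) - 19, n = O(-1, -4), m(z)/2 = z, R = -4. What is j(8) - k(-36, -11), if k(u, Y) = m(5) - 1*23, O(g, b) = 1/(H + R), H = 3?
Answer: -1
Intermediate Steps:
m(z) = 2*z
O(g, b) = -1 (O(g, b) = 1/(3 - 4) = 1/(-1) = -1)
k(u, Y) = -13 (k(u, Y) = 2*5 - 1*23 = 10 - 23 = -13)
n = -1
j(N) = -14 (j(N) = (-1 + 6) - 19 = 5 - 19 = -14)
j(8) - k(-36, -11) = -14 - 1*(-13) = -14 + 13 = -1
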